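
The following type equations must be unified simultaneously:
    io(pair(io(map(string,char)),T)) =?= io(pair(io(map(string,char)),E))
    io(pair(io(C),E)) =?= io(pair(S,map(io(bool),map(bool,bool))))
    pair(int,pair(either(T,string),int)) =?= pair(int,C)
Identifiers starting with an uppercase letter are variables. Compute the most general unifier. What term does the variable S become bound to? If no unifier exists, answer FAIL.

Decompose io/1: pair(io(map(string,char)),T) =?= pair(io(map(string,char)),E).
Decompose pair/2: io(map(string,char)) =?= io(map(string,char)),  T =?= E.
Delete trivial equation io(map(string,char)) =?= io(map(string,char)).
Bind T := E; substituting into the one remaining equation that mentions T gives: pair(int,pair(either(E,string),int)) =?= pair(int,C).
Decompose io/1: pair(io(C),E) =?= pair(S,map(io(bool),map(bool,bool))).
Decompose pair/2: io(C) =?= S,  E =?= map(io(bool),map(bool,bool)).
Bind S := io(C); no other remaining equation mentions S.
Bind E := map(io(bool),map(bool,bool)); substituting into the remaining equation gives: pair(int,pair(either(map(io(bool),map(bool,bool)),string),int)) =?= pair(int,C). Substituting into the earlier binding gives T := map(io(bool),map(bool,bool)).
Decompose pair/2: int =?= int,  pair(either(map(io(bool),map(bool,bool)),string),int) =?= C.
Delete trivial equation int =?= int.
Bind C := pair(either(map(io(bool),map(bool,bool)),string),int). Substituting into the earlier binding gives S := io(pair(either(map(io(bool),map(bool,bool)),string),int)).
MGU = { T -> map(io(bool),map(bool,bool)), S -> io(pair(either(map(io(bool),map(bool,bool)),string),int)), E -> map(io(bool),map(bool,bool)), C -> pair(either(map(io(bool),map(bool,bool)),string),int) }, so S -> io(pair(either(map(io(bool),map(bool,bool)),string),int)).

io(pair(either(map(io(bool),map(bool,bool)),string),int))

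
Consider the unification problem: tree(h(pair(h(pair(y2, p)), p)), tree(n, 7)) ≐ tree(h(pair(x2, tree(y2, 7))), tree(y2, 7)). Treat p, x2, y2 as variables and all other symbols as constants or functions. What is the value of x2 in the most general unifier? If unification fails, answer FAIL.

h(pair(n, tree(n, 7)))

Decompose tree/2: h(pair(h(pair(y2, p)), p)) ≐ h(pair(x2, tree(y2, 7))),  tree(n, 7) ≐ tree(y2, 7).
Decompose h/1: pair(h(pair(y2, p)), p) ≐ pair(x2, tree(y2, 7)).
Decompose pair/2: h(pair(y2, p)) ≐ x2,  p ≐ tree(y2, 7).
Bind x2 := h(pair(y2, p)); no other remaining equation mentions x2.
Bind p := tree(y2, 7); no other remaining equation mentions p. Substituting into the earlier binding gives x2 := h(pair(y2, tree(y2, 7))).
Decompose tree/2: n ≐ y2,  7 ≐ 7.
Bind y2 := n; no other remaining equation mentions y2. Substituting into the earlier bindings gives x2 := h(pair(n, tree(n, 7))), p := tree(n, 7).
Delete trivial equation 7 ≐ 7.
MGU = { x2 -> h(pair(n, tree(n, 7))), p -> tree(n, 7), y2 -> n }, so x2 -> h(pair(n, tree(n, 7))).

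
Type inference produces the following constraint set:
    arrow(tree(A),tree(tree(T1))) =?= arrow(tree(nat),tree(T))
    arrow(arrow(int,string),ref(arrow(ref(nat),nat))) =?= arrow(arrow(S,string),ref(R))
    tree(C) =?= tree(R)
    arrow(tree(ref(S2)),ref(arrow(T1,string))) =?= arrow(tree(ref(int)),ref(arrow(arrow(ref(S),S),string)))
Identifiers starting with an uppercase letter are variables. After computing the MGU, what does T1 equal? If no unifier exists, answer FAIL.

Decompose arrow/2: tree(A) =?= tree(nat),  tree(tree(T1)) =?= tree(T).
Decompose tree/1: A =?= nat.
Bind A := nat; no other remaining equation mentions A.
Decompose tree/1: tree(T1) =?= T.
Bind T := tree(T1); no other remaining equation mentions T.
Decompose arrow/2: arrow(int,string) =?= arrow(S,string),  ref(arrow(ref(nat),nat)) =?= ref(R).
Decompose arrow/2: int =?= S,  string =?= string.
Bind S := int; substituting into the one remaining equation that mentions S gives: arrow(tree(ref(S2)),ref(arrow(T1,string))) =?= arrow(tree(ref(int)),ref(arrow(arrow(ref(int),int),string))).
Delete trivial equation string =?= string.
Decompose ref/1: arrow(ref(nat),nat) =?= R.
Bind R := arrow(ref(nat),nat); substituting into the one remaining equation that mentions R gives: tree(C) =?= tree(arrow(ref(nat),nat)).
Decompose tree/1: C =?= arrow(ref(nat),nat).
Bind C := arrow(ref(nat),nat); no other remaining equation mentions C.
Decompose arrow/2: tree(ref(S2)) =?= tree(ref(int)),  ref(arrow(T1,string)) =?= ref(arrow(arrow(ref(int),int),string)).
Decompose tree/1: ref(S2) =?= ref(int).
Decompose ref/1: S2 =?= int.
Bind S2 := int; no other remaining equation mentions S2.
Decompose ref/1: arrow(T1,string) =?= arrow(arrow(ref(int),int),string).
Decompose arrow/2: T1 =?= arrow(ref(int),int),  string =?= string.
Bind T1 := arrow(ref(int),int); no other remaining equation mentions T1. Substituting into the earlier binding gives T := tree(arrow(ref(int),int)).
Delete trivial equation string =?= string.
MGU = { A -> nat, T -> tree(arrow(ref(int),int)), S -> int, R -> arrow(ref(nat),nat), C -> arrow(ref(nat),nat), S2 -> int, T1 -> arrow(ref(int),int) }, so T1 -> arrow(ref(int),int).

arrow(ref(int),int)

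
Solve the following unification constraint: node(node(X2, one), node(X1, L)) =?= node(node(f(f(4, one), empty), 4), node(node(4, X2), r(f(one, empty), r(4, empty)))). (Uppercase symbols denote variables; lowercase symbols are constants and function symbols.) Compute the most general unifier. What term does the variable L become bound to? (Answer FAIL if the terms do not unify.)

Decompose node/2: node(X2, one) =?= node(f(f(4, one), empty), 4),  node(X1, L) =?= node(node(4, X2), r(f(one, empty), r(4, empty))).
Decompose node/2: X2 =?= f(f(4, one), empty),  one =?= 4.
Bind X2 := f(f(4, one), empty); substituting into the one remaining equation that mentions X2 gives: node(X1, L) =?= node(node(4, f(f(4, one), empty)), r(f(one, empty), r(4, empty))).
Clash: constants one and 4 differ; no unifier exists.

FAIL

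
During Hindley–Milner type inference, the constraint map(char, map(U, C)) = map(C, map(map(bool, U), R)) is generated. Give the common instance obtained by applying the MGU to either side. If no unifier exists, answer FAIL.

Decompose map/2: char = C,  map(U, C) = map(map(bool, U), R).
Bind C := char; substituting into the remaining equation gives: map(U, char) = map(map(bool, U), R).
Decompose map/2: U = map(bool, U),  char = R.
Occurs check fails: U occurs in map(bool, U); the equation U = map(bool, U) has no finite solution.

FAIL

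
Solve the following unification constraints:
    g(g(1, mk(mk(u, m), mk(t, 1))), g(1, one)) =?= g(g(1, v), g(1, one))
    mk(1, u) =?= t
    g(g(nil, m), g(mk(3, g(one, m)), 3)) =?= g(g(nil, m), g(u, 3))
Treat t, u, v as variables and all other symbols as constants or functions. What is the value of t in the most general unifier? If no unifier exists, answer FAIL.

mk(1, mk(3, g(one, m)))

Decompose g/2: g(1, mk(mk(u, m), mk(t, 1))) =?= g(1, v),  g(1, one) =?= g(1, one).
Decompose g/2: 1 =?= 1,  mk(mk(u, m), mk(t, 1)) =?= v.
Delete trivial equation 1 =?= 1.
Bind v := mk(mk(u, m), mk(t, 1)); no other remaining equation mentions v.
Delete trivial equation g(1, one) =?= g(1, one).
Bind t := mk(1, u); no other remaining equation mentions t. Substituting into the earlier binding gives v := mk(mk(u, m), mk(mk(1, u), 1)).
Decompose g/2: g(nil, m) =?= g(nil, m),  g(mk(3, g(one, m)), 3) =?= g(u, 3).
Delete trivial equation g(nil, m) =?= g(nil, m).
Decompose g/2: mk(3, g(one, m)) =?= u,  3 =?= 3.
Bind u := mk(3, g(one, m)); no other remaining equation mentions u. Substituting into the earlier bindings gives v := mk(mk(mk(3, g(one, m)), m), mk(mk(1, mk(3, g(one, m))), 1)), t := mk(1, mk(3, g(one, m))).
Delete trivial equation 3 =?= 3.
MGU = { v ↦ mk(mk(mk(3, g(one, m)), m), mk(mk(1, mk(3, g(one, m))), 1)), t ↦ mk(1, mk(3, g(one, m))), u ↦ mk(3, g(one, m)) }, so t ↦ mk(1, mk(3, g(one, m))).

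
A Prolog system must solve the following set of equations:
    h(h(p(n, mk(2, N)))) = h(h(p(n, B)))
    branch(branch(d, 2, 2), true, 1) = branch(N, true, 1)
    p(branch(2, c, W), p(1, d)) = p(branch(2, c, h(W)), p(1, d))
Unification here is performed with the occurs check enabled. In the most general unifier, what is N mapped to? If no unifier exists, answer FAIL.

FAIL

Decompose h/1: h(p(n, mk(2, N))) = h(p(n, B)).
Decompose h/1: p(n, mk(2, N)) = p(n, B).
Decompose p/2: n = n,  mk(2, N) = B.
Delete trivial equation n = n.
Bind B := mk(2, N); no other remaining equation mentions B.
Decompose branch/3: branch(d, 2, 2) = N,  true = true,  1 = 1.
Bind N := branch(d, 2, 2); no other remaining equation mentions N. Substituting into the earlier binding gives B := mk(2, branch(d, 2, 2)).
Delete trivial equation true = true.
Delete trivial equation 1 = 1.
Decompose p/2: branch(2, c, W) = branch(2, c, h(W)),  p(1, d) = p(1, d).
Decompose branch/3: 2 = 2,  c = c,  W = h(W).
Delete trivial equation 2 = 2.
Delete trivial equation c = c.
Occurs check fails: W occurs in h(W); the equation W = h(W) has no finite solution.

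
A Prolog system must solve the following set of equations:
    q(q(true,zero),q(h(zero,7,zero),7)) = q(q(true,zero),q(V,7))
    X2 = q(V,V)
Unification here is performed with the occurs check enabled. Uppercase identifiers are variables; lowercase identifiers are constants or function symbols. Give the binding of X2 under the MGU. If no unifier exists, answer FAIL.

q(h(zero,7,zero),h(zero,7,zero))

Decompose q/2: q(true,zero) = q(true,zero),  q(h(zero,7,zero),7) = q(V,7).
Delete trivial equation q(true,zero) = q(true,zero).
Decompose q/2: h(zero,7,zero) = V,  7 = 7.
Bind V := h(zero,7,zero); substituting into the one remaining equation that mentions V gives: X2 = q(h(zero,7,zero),h(zero,7,zero)).
Delete trivial equation 7 = 7.
Bind X2 := q(h(zero,7,zero),h(zero,7,zero)).
MGU = { V = h(zero,7,zero), X2 = q(h(zero,7,zero),h(zero,7,zero)) }, so X2 = q(h(zero,7,zero),h(zero,7,zero)).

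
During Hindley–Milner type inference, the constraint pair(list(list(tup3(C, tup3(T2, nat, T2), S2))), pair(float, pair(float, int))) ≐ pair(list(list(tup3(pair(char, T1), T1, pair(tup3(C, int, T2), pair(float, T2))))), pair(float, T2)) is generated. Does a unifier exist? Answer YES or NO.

YES

Decompose pair/2: list(list(tup3(C, tup3(T2, nat, T2), S2))) ≐ list(list(tup3(pair(char, T1), T1, pair(tup3(C, int, T2), pair(float, T2))))),  pair(float, pair(float, int)) ≐ pair(float, T2).
Decompose list/1: list(tup3(C, tup3(T2, nat, T2), S2)) ≐ list(tup3(pair(char, T1), T1, pair(tup3(C, int, T2), pair(float, T2)))).
Decompose list/1: tup3(C, tup3(T2, nat, T2), S2) ≐ tup3(pair(char, T1), T1, pair(tup3(C, int, T2), pair(float, T2))).
Decompose tup3/3: C ≐ pair(char, T1),  tup3(T2, nat, T2) ≐ T1,  S2 ≐ pair(tup3(C, int, T2), pair(float, T2)).
Bind C := pair(char, T1); substituting into the one remaining equation that mentions C gives: S2 ≐ pair(tup3(pair(char, T1), int, T2), pair(float, T2)).
Bind T1 := tup3(T2, nat, T2); substituting into the one remaining equation that mentions T1 gives: S2 ≐ pair(tup3(pair(char, tup3(T2, nat, T2)), int, T2), pair(float, T2)). Substituting into the earlier binding gives C := pair(char, tup3(T2, nat, T2)).
Bind S2 := pair(tup3(pair(char, tup3(T2, nat, T2)), int, T2), pair(float, T2)); no other remaining equation mentions S2.
Decompose pair/2: float ≐ float,  pair(float, int) ≐ T2.
Delete trivial equation float ≐ float.
Bind T2 := pair(float, int). Substituting into the earlier bindings gives C := pair(char, tup3(pair(float, int), nat, pair(float, int))), T1 := tup3(pair(float, int), nat, pair(float, int)), S2 := pair(tup3(pair(char, tup3(pair(float, int), nat, pair(float, int))), int, pair(float, int)), pair(float, pair(float, int))).
No equations remain and no clash or occurs-check failure arose, so a unifier exists.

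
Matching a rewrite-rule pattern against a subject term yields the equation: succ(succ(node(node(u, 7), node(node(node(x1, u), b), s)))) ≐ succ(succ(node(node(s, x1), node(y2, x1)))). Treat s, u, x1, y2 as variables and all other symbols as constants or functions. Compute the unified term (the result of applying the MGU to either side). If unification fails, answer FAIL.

succ(succ(node(node(7, 7), node(node(node(7, 7), b), 7))))

Decompose succ/1: succ(node(node(u, 7), node(node(node(x1, u), b), s))) ≐ succ(node(node(s, x1), node(y2, x1))).
Decompose succ/1: node(node(u, 7), node(node(node(x1, u), b), s)) ≐ node(node(s, x1), node(y2, x1)).
Decompose node/2: node(u, 7) ≐ node(s, x1),  node(node(node(x1, u), b), s) ≐ node(y2, x1).
Decompose node/2: u ≐ s,  7 ≐ x1.
Bind u := s; substituting into the one remaining equation that mentions u gives: node(node(node(x1, s), b), s) ≐ node(y2, x1).
Bind x1 := 7; substituting into the remaining equation gives: node(node(node(7, s), b), s) ≐ node(y2, 7).
Decompose node/2: node(node(7, s), b) ≐ y2,  s ≐ 7.
Bind y2 := node(node(7, s), b); no other remaining equation mentions y2.
Bind s := 7. Substituting into the earlier bindings gives u := 7, y2 := node(node(7, 7), b).
Applying the MGU to either side gives succ(succ(node(node(7, 7), node(node(node(7, 7), b), 7)))).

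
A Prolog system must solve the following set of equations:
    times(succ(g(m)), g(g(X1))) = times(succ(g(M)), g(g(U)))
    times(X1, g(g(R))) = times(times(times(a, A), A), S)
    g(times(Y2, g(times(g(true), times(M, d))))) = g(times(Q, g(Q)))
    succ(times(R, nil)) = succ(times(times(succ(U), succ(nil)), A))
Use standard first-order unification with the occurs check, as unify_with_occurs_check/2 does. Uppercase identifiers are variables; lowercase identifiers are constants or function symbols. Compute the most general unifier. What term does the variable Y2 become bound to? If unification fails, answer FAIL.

times(g(true), times(m, d))

Decompose times/2: succ(g(m)) = succ(g(M)),  g(g(X1)) = g(g(U)).
Decompose succ/1: g(m) = g(M).
Decompose g/1: m = M.
Bind M := m; substituting into the one remaining equation that mentions M gives: g(times(Y2, g(times(g(true), times(m, d))))) = g(times(Q, g(Q))).
Decompose g/1: g(X1) = g(U).
Decompose g/1: X1 = U.
Bind X1 := U; substituting into the one remaining equation that mentions X1 gives: times(U, g(g(R))) = times(times(times(a, A), A), S).
Decompose times/2: U = times(times(a, A), A),  g(g(R)) = S.
Bind U := times(times(a, A), A); substituting into the one remaining equation that mentions U gives: succ(times(R, nil)) = succ(times(times(succ(times(times(a, A), A)), succ(nil)), A)). Substituting into the earlier binding gives X1 := times(times(a, A), A).
Bind S := g(g(R)); no other remaining equation mentions S.
Decompose g/1: times(Y2, g(times(g(true), times(m, d)))) = times(Q, g(Q)).
Decompose times/2: Y2 = Q,  g(times(g(true), times(m, d))) = g(Q).
Bind Y2 := Q; no other remaining equation mentions Y2.
Decompose g/1: times(g(true), times(m, d)) = Q.
Bind Q := times(g(true), times(m, d)); no other remaining equation mentions Q. Substituting into the earlier binding gives Y2 := times(g(true), times(m, d)).
Decompose succ/1: times(R, nil) = times(times(succ(times(times(a, A), A)), succ(nil)), A).
Decompose times/2: R = times(succ(times(times(a, A), A)), succ(nil)),  nil = A.
Bind R := times(succ(times(times(a, A), A)), succ(nil)); no other remaining equation mentions R. Substituting into the earlier binding gives S := g(g(times(succ(times(times(a, A), A)), succ(nil)))).
Bind A := nil. Substituting into the earlier bindings gives X1 := times(times(a, nil), nil), U := times(times(a, nil), nil), S := g(g(times(succ(times(times(a, nil), nil)), succ(nil)))), R := times(succ(times(times(a, nil), nil)), succ(nil)).
MGU = { M ↦ m, X1 ↦ times(times(a, nil), nil), U ↦ times(times(a, nil), nil), S ↦ g(g(times(succ(times(times(a, nil), nil)), succ(nil)))), Y2 ↦ times(g(true), times(m, d)), Q ↦ times(g(true), times(m, d)), R ↦ times(succ(times(times(a, nil), nil)), succ(nil)), A ↦ nil }, so Y2 ↦ times(g(true), times(m, d)).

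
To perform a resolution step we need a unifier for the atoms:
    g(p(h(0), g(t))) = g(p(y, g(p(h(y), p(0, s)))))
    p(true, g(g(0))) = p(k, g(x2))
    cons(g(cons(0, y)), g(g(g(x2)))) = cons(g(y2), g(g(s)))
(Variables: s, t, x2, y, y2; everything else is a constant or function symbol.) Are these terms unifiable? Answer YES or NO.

NO

Decompose g/1: p(h(0), g(t)) = p(y, g(p(h(y), p(0, s)))).
Decompose p/2: h(0) = y,  g(t) = g(p(h(y), p(0, s))).
Bind y := h(0); substituting into the 2 remaining equations that mention y gives: g(t) = g(p(h(h(0)), p(0, s))),  cons(g(cons(0, h(0))), g(g(g(x2)))) = cons(g(y2), g(g(s))).
Decompose g/1: t = p(h(h(0)), p(0, s)).
Bind t := p(h(h(0)), p(0, s)); no other remaining equation mentions t.
Decompose p/2: true = k,  g(g(0)) = g(x2).
Clash: constants true and k differ; no unifier exists.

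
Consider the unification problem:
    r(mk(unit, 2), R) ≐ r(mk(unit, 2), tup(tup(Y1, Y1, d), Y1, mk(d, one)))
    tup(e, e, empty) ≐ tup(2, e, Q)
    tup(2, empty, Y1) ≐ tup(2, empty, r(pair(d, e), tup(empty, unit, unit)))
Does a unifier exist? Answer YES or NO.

NO

Decompose r/2: mk(unit, 2) ≐ mk(unit, 2),  R ≐ tup(tup(Y1, Y1, d), Y1, mk(d, one)).
Delete trivial equation mk(unit, 2) ≐ mk(unit, 2).
Bind R := tup(tup(Y1, Y1, d), Y1, mk(d, one)); no other remaining equation mentions R.
Decompose tup/3: e ≐ 2,  e ≐ e,  empty ≐ Q.
Clash: constants e and 2 differ; no unifier exists.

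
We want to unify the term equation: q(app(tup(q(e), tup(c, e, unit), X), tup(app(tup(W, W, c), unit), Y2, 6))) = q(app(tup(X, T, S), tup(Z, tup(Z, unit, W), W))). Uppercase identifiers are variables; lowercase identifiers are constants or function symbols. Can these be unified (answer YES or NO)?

YES

Decompose q/1: app(tup(q(e), tup(c, e, unit), X), tup(app(tup(W, W, c), unit), Y2, 6)) = app(tup(X, T, S), tup(Z, tup(Z, unit, W), W)).
Decompose app/2: tup(q(e), tup(c, e, unit), X) = tup(X, T, S),  tup(app(tup(W, W, c), unit), Y2, 6) = tup(Z, tup(Z, unit, W), W).
Decompose tup/3: q(e) = X,  tup(c, e, unit) = T,  X = S.
Bind X := q(e); substituting into the one remaining equation that mentions X gives: q(e) = S.
Bind T := tup(c, e, unit); no other remaining equation mentions T.
Bind S := q(e); no other remaining equation mentions S.
Decompose tup/3: app(tup(W, W, c), unit) = Z,  Y2 = tup(Z, unit, W),  6 = W.
Bind Z := app(tup(W, W, c), unit); substituting into the one remaining equation that mentions Z gives: Y2 = tup(app(tup(W, W, c), unit), unit, W).
Bind Y2 := tup(app(tup(W, W, c), unit), unit, W); no other remaining equation mentions Y2.
Bind W := 6. Substituting into the earlier bindings gives Z := app(tup(6, 6, c), unit), Y2 := tup(app(tup(6, 6, c), unit), unit, 6).
No equations remain and no clash or occurs-check failure arose, so a unifier exists.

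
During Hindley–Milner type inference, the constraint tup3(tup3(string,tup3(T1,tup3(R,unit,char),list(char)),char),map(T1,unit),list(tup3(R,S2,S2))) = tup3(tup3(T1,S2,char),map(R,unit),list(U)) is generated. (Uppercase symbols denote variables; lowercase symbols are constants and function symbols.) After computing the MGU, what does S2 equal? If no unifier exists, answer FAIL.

Decompose tup3/3: tup3(string,tup3(T1,tup3(R,unit,char),list(char)),char) = tup3(T1,S2,char),  map(T1,unit) = map(R,unit),  list(tup3(R,S2,S2)) = list(U).
Decompose tup3/3: string = T1,  tup3(T1,tup3(R,unit,char),list(char)) = S2,  char = char.
Bind T1 := string; substituting into the 2 remaining equations that mention T1 gives: tup3(string,tup3(R,unit,char),list(char)) = S2,  map(string,unit) = map(R,unit).
Bind S2 := tup3(string,tup3(R,unit,char),list(char)); substituting into the one remaining equation that mentions S2 gives: list(tup3(R,tup3(string,tup3(R,unit,char),list(char)),tup3(string,tup3(R,unit,char),list(char)))) = list(U).
Delete trivial equation char = char.
Decompose map/2: string = R,  unit = unit.
Bind R := string; substituting into the one remaining equation that mentions R gives: list(tup3(string,tup3(string,tup3(string,unit,char),list(char)),tup3(string,tup3(string,unit,char),list(char)))) = list(U). Substituting into the earlier binding gives S2 := tup3(string,tup3(string,unit,char),list(char)).
Delete trivial equation unit = unit.
Decompose list/1: tup3(string,tup3(string,tup3(string,unit,char),list(char)),tup3(string,tup3(string,unit,char),list(char))) = U.
Bind U := tup3(string,tup3(string,tup3(string,unit,char),list(char)),tup3(string,tup3(string,unit,char),list(char))).
MGU = { T1 -> string, S2 -> tup3(string,tup3(string,unit,char),list(char)), R -> string, U -> tup3(string,tup3(string,tup3(string,unit,char),list(char)),tup3(string,tup3(string,unit,char),list(char))) }, so S2 -> tup3(string,tup3(string,unit,char),list(char)).

tup3(string,tup3(string,unit,char),list(char))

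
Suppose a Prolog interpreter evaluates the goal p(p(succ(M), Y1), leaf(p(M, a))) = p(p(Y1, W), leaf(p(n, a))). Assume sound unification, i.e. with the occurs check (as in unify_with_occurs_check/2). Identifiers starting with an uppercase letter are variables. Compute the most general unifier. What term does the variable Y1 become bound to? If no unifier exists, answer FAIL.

Decompose p/2: p(succ(M), Y1) = p(Y1, W),  leaf(p(M, a)) = leaf(p(n, a)).
Decompose p/2: succ(M) = Y1,  Y1 = W.
Bind Y1 := succ(M); substituting into the one remaining equation that mentions Y1 gives: succ(M) = W.
Bind W := succ(M); no other remaining equation mentions W.
Decompose leaf/1: p(M, a) = p(n, a).
Decompose p/2: M = n,  a = a.
Bind M := n; no other remaining equation mentions M. Substituting into the earlier bindings gives Y1 := succ(n), W := succ(n).
Delete trivial equation a = a.
MGU = { Y1 -> succ(n), W -> succ(n), M -> n }, so Y1 -> succ(n).

succ(n)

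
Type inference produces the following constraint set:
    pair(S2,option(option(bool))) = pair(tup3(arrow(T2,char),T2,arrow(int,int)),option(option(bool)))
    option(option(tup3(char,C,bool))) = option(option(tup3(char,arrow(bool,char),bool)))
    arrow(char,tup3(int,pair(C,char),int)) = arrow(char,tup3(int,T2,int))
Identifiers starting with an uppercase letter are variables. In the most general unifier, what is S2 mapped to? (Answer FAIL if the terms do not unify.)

Decompose pair/2: S2 = tup3(arrow(T2,char),T2,arrow(int,int)),  option(option(bool)) = option(option(bool)).
Bind S2 := tup3(arrow(T2,char),T2,arrow(int,int)); no other remaining equation mentions S2.
Delete trivial equation option(option(bool)) = option(option(bool)).
Decompose option/1: option(tup3(char,C,bool)) = option(tup3(char,arrow(bool,char),bool)).
Decompose option/1: tup3(char,C,bool) = tup3(char,arrow(bool,char),bool).
Decompose tup3/3: char = char,  C = arrow(bool,char),  bool = bool.
Delete trivial equation char = char.
Bind C := arrow(bool,char); substituting into the one remaining equation that mentions C gives: arrow(char,tup3(int,pair(arrow(bool,char),char),int)) = arrow(char,tup3(int,T2,int)).
Delete trivial equation bool = bool.
Decompose arrow/2: char = char,  tup3(int,pair(arrow(bool,char),char),int) = tup3(int,T2,int).
Delete trivial equation char = char.
Decompose tup3/3: int = int,  pair(arrow(bool,char),char) = T2,  int = int.
Delete trivial equation int = int.
Bind T2 := pair(arrow(bool,char),char); no other remaining equation mentions T2. Substituting into the earlier binding gives S2 := tup3(arrow(pair(arrow(bool,char),char),char),pair(arrow(bool,char),char),arrow(int,int)).
Delete trivial equation int = int.
MGU = { S2 ↦ tup3(arrow(pair(arrow(bool,char),char),char),pair(arrow(bool,char),char),arrow(int,int)), C ↦ arrow(bool,char), T2 ↦ pair(arrow(bool,char),char) }, so S2 ↦ tup3(arrow(pair(arrow(bool,char),char),char),pair(arrow(bool,char),char),arrow(int,int)).

tup3(arrow(pair(arrow(bool,char),char),char),pair(arrow(bool,char),char),arrow(int,int))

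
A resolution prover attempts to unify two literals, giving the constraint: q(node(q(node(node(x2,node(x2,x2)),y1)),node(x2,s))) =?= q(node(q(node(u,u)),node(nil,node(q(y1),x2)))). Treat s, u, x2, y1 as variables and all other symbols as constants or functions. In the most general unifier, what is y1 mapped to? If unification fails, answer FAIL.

Decompose q/1: node(q(node(node(x2,node(x2,x2)),y1)),node(x2,s)) =?= node(q(node(u,u)),node(nil,node(q(y1),x2))).
Decompose node/2: q(node(node(x2,node(x2,x2)),y1)) =?= q(node(u,u)),  node(x2,s) =?= node(nil,node(q(y1),x2)).
Decompose q/1: node(node(x2,node(x2,x2)),y1) =?= node(u,u).
Decompose node/2: node(x2,node(x2,x2)) =?= u,  y1 =?= u.
Bind u := node(x2,node(x2,x2)); substituting into the one remaining equation that mentions u gives: y1 =?= node(x2,node(x2,x2)).
Bind y1 := node(x2,node(x2,x2)); substituting into the remaining equation gives: node(x2,s) =?= node(nil,node(q(node(x2,node(x2,x2))),x2)).
Decompose node/2: x2 =?= nil,  s =?= node(q(node(x2,node(x2,x2))),x2).
Bind x2 := nil; substituting into the remaining equation gives: s =?= node(q(node(nil,node(nil,nil))),nil). Substituting into the earlier bindings gives u := node(nil,node(nil,nil)), y1 := node(nil,node(nil,nil)).
Bind s := node(q(node(nil,node(nil,nil))),nil).
MGU = { u -> node(nil,node(nil,nil)), y1 -> node(nil,node(nil,nil)), x2 -> nil, s -> node(q(node(nil,node(nil,nil))),nil) }, so y1 -> node(nil,node(nil,nil)).

node(nil,node(nil,nil))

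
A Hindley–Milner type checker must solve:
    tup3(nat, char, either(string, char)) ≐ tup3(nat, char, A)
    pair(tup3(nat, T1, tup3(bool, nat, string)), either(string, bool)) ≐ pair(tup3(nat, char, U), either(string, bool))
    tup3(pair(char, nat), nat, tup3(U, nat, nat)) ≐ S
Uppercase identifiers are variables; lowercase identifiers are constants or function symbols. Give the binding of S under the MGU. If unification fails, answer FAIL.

tup3(pair(char, nat), nat, tup3(tup3(bool, nat, string), nat, nat))

Decompose tup3/3: nat ≐ nat,  char ≐ char,  either(string, char) ≐ A.
Delete trivial equation nat ≐ nat.
Delete trivial equation char ≐ char.
Bind A := either(string, char); no other remaining equation mentions A.
Decompose pair/2: tup3(nat, T1, tup3(bool, nat, string)) ≐ tup3(nat, char, U),  either(string, bool) ≐ either(string, bool).
Decompose tup3/3: nat ≐ nat,  T1 ≐ char,  tup3(bool, nat, string) ≐ U.
Delete trivial equation nat ≐ nat.
Bind T1 := char; no other remaining equation mentions T1.
Bind U := tup3(bool, nat, string); substituting into the one remaining equation that mentions U gives: tup3(pair(char, nat), nat, tup3(tup3(bool, nat, string), nat, nat)) ≐ S.
Delete trivial equation either(string, bool) ≐ either(string, bool).
Bind S := tup3(pair(char, nat), nat, tup3(tup3(bool, nat, string), nat, nat)).
MGU = { A := either(string, char), T1 := char, U := tup3(bool, nat, string), S := tup3(pair(char, nat), nat, tup3(tup3(bool, nat, string), nat, nat)) }, so S := tup3(pair(char, nat), nat, tup3(tup3(bool, nat, string), nat, nat)).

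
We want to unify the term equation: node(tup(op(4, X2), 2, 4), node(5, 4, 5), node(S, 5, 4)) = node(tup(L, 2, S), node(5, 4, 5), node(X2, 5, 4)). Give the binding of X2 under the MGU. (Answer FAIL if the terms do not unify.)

Decompose node/3: tup(op(4, X2), 2, 4) = tup(L, 2, S),  node(5, 4, 5) = node(5, 4, 5),  node(S, 5, 4) = node(X2, 5, 4).
Decompose tup/3: op(4, X2) = L,  2 = 2,  4 = S.
Bind L := op(4, X2); no other remaining equation mentions L.
Delete trivial equation 2 = 2.
Bind S := 4; substituting into the one remaining equation that mentions S gives: node(4, 5, 4) = node(X2, 5, 4).
Delete trivial equation node(5, 4, 5) = node(5, 4, 5).
Decompose node/3: 4 = X2,  5 = 5,  4 = 4.
Bind X2 := 4; no other remaining equation mentions X2. Substituting into the earlier binding gives L := op(4, 4).
Delete trivial equation 5 = 5.
Delete trivial equation 4 = 4.
MGU = { L := op(4, 4), S := 4, X2 := 4 }, so X2 := 4.

4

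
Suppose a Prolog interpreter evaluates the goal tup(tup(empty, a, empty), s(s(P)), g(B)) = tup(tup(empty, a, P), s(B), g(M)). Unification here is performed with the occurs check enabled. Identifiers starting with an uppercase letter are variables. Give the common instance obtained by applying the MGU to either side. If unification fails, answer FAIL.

tup(tup(empty, a, empty), s(s(empty)), g(s(empty)))

Decompose tup/3: tup(empty, a, empty) = tup(empty, a, P),  s(s(P)) = s(B),  g(B) = g(M).
Decompose tup/3: empty = empty,  a = a,  empty = P.
Delete trivial equation empty = empty.
Delete trivial equation a = a.
Bind P := empty; substituting into the one remaining equation that mentions P gives: s(s(empty)) = s(B).
Decompose s/1: s(empty) = B.
Bind B := s(empty); substituting into the remaining equation gives: g(s(empty)) = g(M).
Decompose g/1: s(empty) = M.
Bind M := s(empty).
Applying the MGU to either side gives tup(tup(empty, a, empty), s(s(empty)), g(s(empty))).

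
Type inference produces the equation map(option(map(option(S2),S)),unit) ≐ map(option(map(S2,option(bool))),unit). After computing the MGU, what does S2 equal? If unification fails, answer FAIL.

Decompose map/2: option(map(option(S2),S)) ≐ option(map(S2,option(bool))),  unit ≐ unit.
Decompose option/1: map(option(S2),S) ≐ map(S2,option(bool)).
Decompose map/2: option(S2) ≐ S2,  S ≐ option(bool).
Occurs check fails: S2 occurs in option(S2); the equation S2 ≐ option(S2) has no finite solution.

FAIL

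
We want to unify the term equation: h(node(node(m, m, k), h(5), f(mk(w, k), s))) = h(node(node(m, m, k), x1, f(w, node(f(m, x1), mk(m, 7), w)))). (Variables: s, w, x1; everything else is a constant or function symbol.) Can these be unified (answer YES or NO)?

Decompose h/1: node(node(m, m, k), h(5), f(mk(w, k), s)) = node(node(m, m, k), x1, f(w, node(f(m, x1), mk(m, 7), w))).
Decompose node/3: node(m, m, k) = node(m, m, k),  h(5) = x1,  f(mk(w, k), s) = f(w, node(f(m, x1), mk(m, 7), w)).
Delete trivial equation node(m, m, k) = node(m, m, k).
Bind x1 := h(5); substituting into the remaining equation gives: f(mk(w, k), s) = f(w, node(f(m, h(5)), mk(m, 7), w)).
Decompose f/2: mk(w, k) = w,  s = node(f(m, h(5)), mk(m, 7), w).
Occurs check fails: w occurs in mk(w, k); the equation w = mk(w, k) has no finite solution.

NO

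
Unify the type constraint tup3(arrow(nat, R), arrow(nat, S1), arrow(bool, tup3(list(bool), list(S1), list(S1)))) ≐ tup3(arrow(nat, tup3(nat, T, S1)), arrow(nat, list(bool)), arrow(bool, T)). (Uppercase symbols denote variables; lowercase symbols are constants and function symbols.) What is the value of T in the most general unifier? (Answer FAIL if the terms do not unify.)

Decompose tup3/3: arrow(nat, R) ≐ arrow(nat, tup3(nat, T, S1)),  arrow(nat, S1) ≐ arrow(nat, list(bool)),  arrow(bool, tup3(list(bool), list(S1), list(S1))) ≐ arrow(bool, T).
Decompose arrow/2: nat ≐ nat,  R ≐ tup3(nat, T, S1).
Delete trivial equation nat ≐ nat.
Bind R := tup3(nat, T, S1); no other remaining equation mentions R.
Decompose arrow/2: nat ≐ nat,  S1 ≐ list(bool).
Delete trivial equation nat ≐ nat.
Bind S1 := list(bool); substituting into the remaining equation gives: arrow(bool, tup3(list(bool), list(list(bool)), list(list(bool)))) ≐ arrow(bool, T). Substituting into the earlier binding gives R := tup3(nat, T, list(bool)).
Decompose arrow/2: bool ≐ bool,  tup3(list(bool), list(list(bool)), list(list(bool))) ≐ T.
Delete trivial equation bool ≐ bool.
Bind T := tup3(list(bool), list(list(bool)), list(list(bool))). Substituting into the earlier binding gives R := tup3(nat, tup3(list(bool), list(list(bool)), list(list(bool))), list(bool)).
MGU = { R -> tup3(nat, tup3(list(bool), list(list(bool)), list(list(bool))), list(bool)), S1 -> list(bool), T -> tup3(list(bool), list(list(bool)), list(list(bool))) }, so T -> tup3(list(bool), list(list(bool)), list(list(bool))).

tup3(list(bool), list(list(bool)), list(list(bool)))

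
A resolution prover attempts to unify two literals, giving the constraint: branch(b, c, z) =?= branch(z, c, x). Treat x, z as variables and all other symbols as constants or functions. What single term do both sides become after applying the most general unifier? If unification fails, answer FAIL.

Decompose branch/3: b =?= z,  c =?= c,  z =?= x.
Bind z := b; substituting into the one remaining equation that mentions z gives: b =?= x.
Delete trivial equation c =?= c.
Bind x := b.
Applying the MGU to either side gives branch(b, c, b).

branch(b, c, b)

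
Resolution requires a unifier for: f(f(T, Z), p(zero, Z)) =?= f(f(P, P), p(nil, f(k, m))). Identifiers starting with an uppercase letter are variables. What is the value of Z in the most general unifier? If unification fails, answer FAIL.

Decompose f/2: f(T, Z) =?= f(P, P),  p(zero, Z) =?= p(nil, f(k, m)).
Decompose f/2: T =?= P,  Z =?= P.
Bind T := P; no other remaining equation mentions T.
Bind Z := P; substituting into the remaining equation gives: p(zero, P) =?= p(nil, f(k, m)).
Decompose p/2: zero =?= nil,  P =?= f(k, m).
Clash: constants zero and nil differ; no unifier exists.

FAIL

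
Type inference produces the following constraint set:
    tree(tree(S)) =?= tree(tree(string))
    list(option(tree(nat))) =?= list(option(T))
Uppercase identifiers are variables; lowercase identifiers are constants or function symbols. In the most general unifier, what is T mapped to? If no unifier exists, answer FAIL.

Decompose tree/1: tree(S) =?= tree(string).
Decompose tree/1: S =?= string.
Bind S := string; no other remaining equation mentions S.
Decompose list/1: option(tree(nat)) =?= option(T).
Decompose option/1: tree(nat) =?= T.
Bind T := tree(nat).
MGU = { S -> string, T -> tree(nat) }, so T -> tree(nat).

tree(nat)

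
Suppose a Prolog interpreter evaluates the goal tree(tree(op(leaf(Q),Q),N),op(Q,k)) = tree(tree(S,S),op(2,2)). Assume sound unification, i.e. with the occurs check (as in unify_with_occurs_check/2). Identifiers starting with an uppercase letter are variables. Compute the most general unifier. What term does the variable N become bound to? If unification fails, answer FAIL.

FAIL

Decompose tree/2: tree(op(leaf(Q),Q),N) = tree(S,S),  op(Q,k) = op(2,2).
Decompose tree/2: op(leaf(Q),Q) = S,  N = S.
Bind S := op(leaf(Q),Q); substituting into the one remaining equation that mentions S gives: N = op(leaf(Q),Q).
Bind N := op(leaf(Q),Q); no other remaining equation mentions N.
Decompose op/2: Q = 2,  k = 2.
Bind Q := 2; no other remaining equation mentions Q. Substituting into the earlier bindings gives S := op(leaf(2),2), N := op(leaf(2),2).
Clash: constants k and 2 differ; no unifier exists.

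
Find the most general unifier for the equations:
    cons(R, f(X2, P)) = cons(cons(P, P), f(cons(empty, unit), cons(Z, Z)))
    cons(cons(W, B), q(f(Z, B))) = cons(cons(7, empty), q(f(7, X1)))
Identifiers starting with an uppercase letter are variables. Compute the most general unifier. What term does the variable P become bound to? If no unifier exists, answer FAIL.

cons(7, 7)

Decompose cons/2: R = cons(P, P),  f(X2, P) = f(cons(empty, unit), cons(Z, Z)).
Bind R := cons(P, P); no other remaining equation mentions R.
Decompose f/2: X2 = cons(empty, unit),  P = cons(Z, Z).
Bind X2 := cons(empty, unit); no other remaining equation mentions X2.
Bind P := cons(Z, Z); no other remaining equation mentions P. Substituting into the earlier binding gives R := cons(cons(Z, Z), cons(Z, Z)).
Decompose cons/2: cons(W, B) = cons(7, empty),  q(f(Z, B)) = q(f(7, X1)).
Decompose cons/2: W = 7,  B = empty.
Bind W := 7; no other remaining equation mentions W.
Bind B := empty; substituting into the remaining equation gives: q(f(Z, empty)) = q(f(7, X1)).
Decompose q/1: f(Z, empty) = f(7, X1).
Decompose f/2: Z = 7,  empty = X1.
Bind Z := 7; no other remaining equation mentions Z. Substituting into the earlier bindings gives R := cons(cons(7, 7), cons(7, 7)), P := cons(7, 7).
Bind X1 := empty.
MGU = { R -> cons(cons(7, 7), cons(7, 7)), X2 -> cons(empty, unit), P -> cons(7, 7), W -> 7, B -> empty, Z -> 7, X1 -> empty }, so P -> cons(7, 7).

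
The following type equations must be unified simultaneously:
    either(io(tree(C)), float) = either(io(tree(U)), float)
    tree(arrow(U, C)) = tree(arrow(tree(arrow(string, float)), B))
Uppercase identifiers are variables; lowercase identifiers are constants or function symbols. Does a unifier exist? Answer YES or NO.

YES

Decompose either/2: io(tree(C)) = io(tree(U)),  float = float.
Decompose io/1: tree(C) = tree(U).
Decompose tree/1: C = U.
Bind C := U; substituting into the one remaining equation that mentions C gives: tree(arrow(U, U)) = tree(arrow(tree(arrow(string, float)), B)).
Delete trivial equation float = float.
Decompose tree/1: arrow(U, U) = arrow(tree(arrow(string, float)), B).
Decompose arrow/2: U = tree(arrow(string, float)),  U = B.
Bind U := tree(arrow(string, float)); substituting into the remaining equation gives: tree(arrow(string, float)) = B. Substituting into the earlier binding gives C := tree(arrow(string, float)).
Bind B := tree(arrow(string, float)).
No equations remain and no clash or occurs-check failure arose, so a unifier exists.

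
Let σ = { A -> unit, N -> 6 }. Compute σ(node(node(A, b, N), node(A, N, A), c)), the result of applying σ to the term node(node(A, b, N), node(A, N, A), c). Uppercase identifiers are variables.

Replace each occurrence of A with unit.
Replace each occurrence of N with 6.
Result: node(node(unit, b, 6), node(unit, 6, unit), c).

node(node(unit, b, 6), node(unit, 6, unit), c)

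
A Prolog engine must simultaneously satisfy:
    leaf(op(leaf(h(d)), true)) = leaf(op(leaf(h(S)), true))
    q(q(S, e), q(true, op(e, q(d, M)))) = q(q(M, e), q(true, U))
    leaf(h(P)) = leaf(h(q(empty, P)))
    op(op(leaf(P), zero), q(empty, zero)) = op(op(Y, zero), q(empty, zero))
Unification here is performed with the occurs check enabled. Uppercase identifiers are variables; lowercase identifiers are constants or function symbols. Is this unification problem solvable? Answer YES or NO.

Decompose leaf/1: op(leaf(h(d)), true) = op(leaf(h(S)), true).
Decompose op/2: leaf(h(d)) = leaf(h(S)),  true = true.
Decompose leaf/1: h(d) = h(S).
Decompose h/1: d = S.
Bind S := d; substituting into the one remaining equation that mentions S gives: q(q(d, e), q(true, op(e, q(d, M)))) = q(q(M, e), q(true, U)).
Delete trivial equation true = true.
Decompose q/2: q(d, e) = q(M, e),  q(true, op(e, q(d, M))) = q(true, U).
Decompose q/2: d = M,  e = e.
Bind M := d; substituting into the one remaining equation that mentions M gives: q(true, op(e, q(d, d))) = q(true, U).
Delete trivial equation e = e.
Decompose q/2: true = true,  op(e, q(d, d)) = U.
Delete trivial equation true = true.
Bind U := op(e, q(d, d)); no other remaining equation mentions U.
Decompose leaf/1: h(P) = h(q(empty, P)).
Decompose h/1: P = q(empty, P).
Occurs check fails: P occurs in q(empty, P); the equation P = q(empty, P) has no finite solution.

NO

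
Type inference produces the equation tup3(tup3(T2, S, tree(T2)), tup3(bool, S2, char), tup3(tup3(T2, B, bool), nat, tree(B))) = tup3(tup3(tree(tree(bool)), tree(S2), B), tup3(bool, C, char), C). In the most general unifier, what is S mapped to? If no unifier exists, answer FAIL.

tree(tup3(tup3(tree(tree(bool)), tree(tree(tree(bool))), bool), nat, tree(tree(tree(tree(bool))))))

Decompose tup3/3: tup3(T2, S, tree(T2)) = tup3(tree(tree(bool)), tree(S2), B),  tup3(bool, S2, char) = tup3(bool, C, char),  tup3(tup3(T2, B, bool), nat, tree(B)) = C.
Decompose tup3/3: T2 = tree(tree(bool)),  S = tree(S2),  tree(T2) = B.
Bind T2 := tree(tree(bool)); substituting into the 2 remaining equations that mention T2 gives: tree(tree(tree(bool))) = B,  tup3(tup3(tree(tree(bool)), B, bool), nat, tree(B)) = C.
Bind S := tree(S2); no other remaining equation mentions S.
Bind B := tree(tree(tree(bool))); substituting into the one remaining equation that mentions B gives: tup3(tup3(tree(tree(bool)), tree(tree(tree(bool))), bool), nat, tree(tree(tree(tree(bool))))) = C.
Decompose tup3/3: bool = bool,  S2 = C,  char = char.
Delete trivial equation bool = bool.
Bind S2 := C; no other remaining equation mentions S2. Substituting into the earlier binding gives S := tree(C).
Delete trivial equation char = char.
Bind C := tup3(tup3(tree(tree(bool)), tree(tree(tree(bool))), bool), nat, tree(tree(tree(tree(bool))))). Substituting into the earlier bindings gives S := tree(tup3(tup3(tree(tree(bool)), tree(tree(tree(bool))), bool), nat, tree(tree(tree(tree(bool)))))), S2 := tup3(tup3(tree(tree(bool)), tree(tree(tree(bool))), bool), nat, tree(tree(tree(tree(bool))))).
MGU = { T2 ↦ tree(tree(bool)), S ↦ tree(tup3(tup3(tree(tree(bool)), tree(tree(tree(bool))), bool), nat, tree(tree(tree(tree(bool)))))), B ↦ tree(tree(tree(bool))), S2 ↦ tup3(tup3(tree(tree(bool)), tree(tree(tree(bool))), bool), nat, tree(tree(tree(tree(bool))))), C ↦ tup3(tup3(tree(tree(bool)), tree(tree(tree(bool))), bool), nat, tree(tree(tree(tree(bool))))) }, so S ↦ tree(tup3(tup3(tree(tree(bool)), tree(tree(tree(bool))), bool), nat, tree(tree(tree(tree(bool)))))).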